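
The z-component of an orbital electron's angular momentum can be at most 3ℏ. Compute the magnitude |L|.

|L| = 2√3 ℏ ≈ 3.464ℏ

L_z,max = lℏ, so l = 3.
|L| = ℏ√(l(l+1)) = 2√3 ℏ.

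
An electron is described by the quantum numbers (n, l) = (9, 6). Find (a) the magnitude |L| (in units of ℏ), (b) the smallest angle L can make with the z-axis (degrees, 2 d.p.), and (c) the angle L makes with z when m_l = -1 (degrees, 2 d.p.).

|L| = ℏ√(6·7) = √42 ℏ ≈ 6.481ℏ.
cos θ_min = 6/√42, so θ_min ≈ 22.21°.
For m_l = -1: cos θ = -1/√42, θ ≈ 98.88°.

|L| = √42 ℏ ≈ 6.481ℏ; θ_min ≈ 22.21°; θ(m_l=-1) ≈ 98.88°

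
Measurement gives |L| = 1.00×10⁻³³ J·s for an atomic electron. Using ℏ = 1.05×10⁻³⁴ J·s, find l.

l = 9

Dividing by ℏ: |L|/ℏ ≈ 9.524.
(|L|/ℏ)² = l(l+1) ≈ 90.70 ⇒ l = 9.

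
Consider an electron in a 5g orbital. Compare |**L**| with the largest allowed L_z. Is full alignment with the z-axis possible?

No: L_z,max = 4ℏ < |L| = 2√5 ℏ ≈ 4.472ℏ

5g means n = 5, l = 4.
|L| = 2√5 ℏ ≈ 4.4721ℏ, while L_z,max = lℏ = 4ℏ.
Since |L| > L_z,max, the vector can never point exactly along z; the closest it comes is θ_min = arccos(4/√20) ≈ 26.6°.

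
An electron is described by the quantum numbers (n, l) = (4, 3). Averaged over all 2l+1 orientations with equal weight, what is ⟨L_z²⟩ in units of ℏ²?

⟨L_z²⟩ = 4 ℏ²

m_l ∈ {-3, -2, -1, 0, 1, 2, 3}.
⟨L_z²⟩ = ℏ²·(Σ m_l²)/(2l+1) = ℏ²·28/7 = 4ℏ².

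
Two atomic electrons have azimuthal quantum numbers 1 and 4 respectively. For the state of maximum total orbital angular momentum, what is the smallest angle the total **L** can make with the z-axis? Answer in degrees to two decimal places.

Angular momentum addition gives L = |l₁ − l₂|, …, l₁ + l₂.
Allowed values: L = 3, 4, 5.
The maximum is L = 5, with |L_tot| = ℏ√(5·6) = √30 ℏ.
The minimum angle with z is arccos(5/√30) ≈ 24.09°.

θ_min ≈ 24.09°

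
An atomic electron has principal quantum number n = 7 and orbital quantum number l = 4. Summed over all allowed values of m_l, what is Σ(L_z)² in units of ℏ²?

m_l ∈ {-4, -3, -2, -1, 0, 1, 2, 3, 4}.
Summing m² from −4 to 4: Σ m_l² = 60.

Σ(L_z)² = 60 ℏ²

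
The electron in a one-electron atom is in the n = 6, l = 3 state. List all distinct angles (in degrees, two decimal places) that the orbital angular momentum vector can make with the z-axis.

θ ∈ {30.00°, 54.74°, 73.22°, 90.00°, 106.78°, 125.26°, 150.00°}

|L|² = l(l+1)ℏ² = 12ℏ², so |L| = 2√3 ℏ.
cos θ = m_l/√12 for each m_l ∈ {-3, -2, -1, 0, 1, 2, 3}.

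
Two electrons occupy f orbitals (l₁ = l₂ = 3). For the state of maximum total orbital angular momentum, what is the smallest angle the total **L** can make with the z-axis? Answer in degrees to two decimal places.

The total orbital quantum number L ranges from |l₁ − l₂| to l₁ + l₂ in integer steps.
Allowed values: L = 0, 1, 2, 3, 4, 5, 6.
The maximum is L = 6, with |L_tot| = ℏ√(6·7) = √42 ℏ.
The minimum angle with z is arccos(6/√42) ≈ 22.21°.

θ_min ≈ 22.21°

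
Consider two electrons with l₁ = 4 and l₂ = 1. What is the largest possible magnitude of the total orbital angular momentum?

|L_tot|_max = √30 ℏ ≈ 5.477ℏ

L runs from |4 − 1| = 3 to 4 + 1 = 5.
Allowed values: L = 3, 4, 5.
The largest magnitude corresponds to L = 5: |L_tot| = ℏ√(5·6) = √30 ℏ.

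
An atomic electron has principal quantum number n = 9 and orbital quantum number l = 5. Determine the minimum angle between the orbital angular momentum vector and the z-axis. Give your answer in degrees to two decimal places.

θ_min ≈ 24.09°

|L| = ℏ√(l(l+1)) = √30 ℏ.
The smallest angle corresponds to the largest L_z, i.e. m_l = l = 5, giving L_z = 5ℏ.
cos θ_min = 5/√30, so θ_min ≈ 24.09°.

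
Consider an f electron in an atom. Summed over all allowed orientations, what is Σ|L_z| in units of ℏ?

For an f orbital, l = 3.
m_l runs from −3 to 3, i.e. {-3, -2, -1, 0, 1, 2, 3}.
Σ|m_l| = 2(1+2+…+3) = 12.

Σ|L_z| = 12 ℏ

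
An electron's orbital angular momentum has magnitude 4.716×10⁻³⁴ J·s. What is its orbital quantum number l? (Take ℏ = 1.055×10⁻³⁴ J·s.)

l = 4

|L|/ℏ = (4.716×10⁻³⁴)/(1.055×10⁻³⁴) ≈ 4.470.
l(l+1) ≈ 4.470² ≈ 19.98, so l = 4.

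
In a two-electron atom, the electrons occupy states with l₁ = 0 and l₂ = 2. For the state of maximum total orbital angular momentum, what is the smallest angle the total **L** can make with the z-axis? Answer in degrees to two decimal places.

Angular momentum addition gives L = |l₁ − l₂|, …, l₁ + l₂.
L ∈ {2}.
The maximum is L = 2, with |L_tot| = ℏ√(2·3) = √6 ℏ.
The minimum angle with z is arccos(2/√6) ≈ 35.26°.

θ_min ≈ 35.26°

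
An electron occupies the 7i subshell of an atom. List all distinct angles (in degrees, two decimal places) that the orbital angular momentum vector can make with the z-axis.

θ ∈ {22.21°, 39.51°, 51.89°, 62.42°, 72.02°, 81.12°, 90.00°, 98.88°, 107.98°, 117.58°, 128.11°, 140.49°, 157.79°}

7i means n = 7, l = 6.
|L| = ℏ√(l(l+1)) = √42 ℏ.
cos θ = m_l/√42 for each m_l ∈ {-6, -5, -4, -3, -2, -1, 0, 1, 2, 3, 4, 5, 6}.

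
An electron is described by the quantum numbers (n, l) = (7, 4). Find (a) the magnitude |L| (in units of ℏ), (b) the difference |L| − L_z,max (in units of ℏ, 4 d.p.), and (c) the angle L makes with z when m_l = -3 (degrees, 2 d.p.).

|L| = ℏ√(4·5) = 2√5 ℏ ≈ 4.472ℏ.
|L| − L_z,max = (2√5 − 4)ℏ ≈ 0.4721ℏ.
For m_l = -3: cos θ = -3/√20, θ ≈ 132.13°.

|L| = 2√5 ℏ ≈ 4.472ℏ; |L|−L_z,max ≈ 0.4721ℏ; θ(m_l=-3) ≈ 132.13°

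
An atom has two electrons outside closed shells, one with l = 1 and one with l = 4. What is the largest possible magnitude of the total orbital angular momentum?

Angular momentum addition gives L = |l₁ − l₂|, …, l₁ + l₂.
L ∈ {3, 4, 5}.
The largest magnitude corresponds to L = 5: |L_tot| = ℏ√(5·6) = √30 ℏ.

|L_tot|_max = √30 ℏ ≈ 5.477ℏ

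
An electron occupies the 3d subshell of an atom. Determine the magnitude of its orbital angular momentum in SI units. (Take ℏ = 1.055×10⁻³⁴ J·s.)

3d means n = 3, l = 2.
|L| = ℏ√(l(l+1)) = ℏ√(2·3) = √6 ℏ
Numerically, |L| = 2.449 × (1.055×10⁻³⁴ J·s) = 2.584×10⁻³⁴ J·s.

|L| = 2.584×10⁻³⁴ J·s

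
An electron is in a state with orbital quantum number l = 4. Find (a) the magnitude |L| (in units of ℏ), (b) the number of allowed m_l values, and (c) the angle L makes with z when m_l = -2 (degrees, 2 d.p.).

|L| = 2√5 ℏ ≈ 4.472ℏ; 9 values; θ(m_l=-2) ≈ 116.57°

|L| = ℏ√(4·5) = 2√5 ℏ ≈ 4.472ℏ.
There are 2l+1 = 9 values of m_l.
For m_l = -2: cos θ = -2/√20, θ ≈ 116.57°.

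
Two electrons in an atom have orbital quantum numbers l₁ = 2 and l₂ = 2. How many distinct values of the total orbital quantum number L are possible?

By the triangle rule, |l₁ − l₂| ≤ L ≤ l₁ + l₂.
Allowed values: L = 0, 1, 2, 3, 4.
That is 5 values.

5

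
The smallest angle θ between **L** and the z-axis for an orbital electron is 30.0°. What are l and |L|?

cos θ_min = l/√(l(l+1)) = √(l/(l+1)), so l/(l+1) = cos²(30.0°) = 0.7500.
Solving: l = 3.
Then |L| = ℏ√(3·4) = 2√3 ℏ.

l = 3, |L| = 2√3 ℏ ≈ 3.464ℏ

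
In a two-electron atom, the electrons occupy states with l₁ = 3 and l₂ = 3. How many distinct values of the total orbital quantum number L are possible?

7

Angular momentum addition gives L = |l₁ − l₂|, …, l₁ + l₂.
L ∈ {0, 1, 2, 3, 4, 5, 6}.
That is 7 values.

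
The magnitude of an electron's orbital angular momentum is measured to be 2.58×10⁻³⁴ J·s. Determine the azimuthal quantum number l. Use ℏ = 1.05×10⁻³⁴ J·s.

|L|/ℏ = (2.58×10⁻³⁴)/(1.05×10⁻³⁴) ≈ 2.457.
Set l(l+1) = 6.04; the integer solution is l = 2.

l = 2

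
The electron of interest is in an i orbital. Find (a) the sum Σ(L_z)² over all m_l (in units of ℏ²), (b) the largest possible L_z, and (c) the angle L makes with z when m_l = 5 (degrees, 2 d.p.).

The letter i corresponds to l = 6.
Σ m_l² = 182, so Σ(L_z)² = 182 ℏ².
L_z,max = lℏ = 6ℏ.
For m_l = 5: cos θ = 5/√42, θ ≈ 39.51°.

Σ(L_z)² = 182 ℏ²; L_z,max = 6ℏ; θ(m_l=5) ≈ 39.51°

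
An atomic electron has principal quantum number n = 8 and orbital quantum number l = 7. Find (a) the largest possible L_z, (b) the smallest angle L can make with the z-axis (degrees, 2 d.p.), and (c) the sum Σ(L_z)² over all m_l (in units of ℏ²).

L_z,max = lℏ = 7ℏ.
cos θ_min = 7/√56, so θ_min ≈ 20.70°.
Σ m_l² = 280, so Σ(L_z)² = 280 ℏ².

L_z,max = 7ℏ; θ_min ≈ 20.70°; Σ(L_z)² = 280 ℏ²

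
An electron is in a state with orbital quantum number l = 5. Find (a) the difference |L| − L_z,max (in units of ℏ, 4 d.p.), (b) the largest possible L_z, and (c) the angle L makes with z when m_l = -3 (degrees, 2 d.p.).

|L| − L_z,max = (√30 − 5)ℏ ≈ 0.4772ℏ.
L_z,max = lℏ = 5ℏ.
For m_l = -3: cos θ = -3/√30, θ ≈ 123.21°.

|L|−L_z,max ≈ 0.4772ℏ; L_z,max = 5ℏ; θ(m_l=-3) ≈ 123.21°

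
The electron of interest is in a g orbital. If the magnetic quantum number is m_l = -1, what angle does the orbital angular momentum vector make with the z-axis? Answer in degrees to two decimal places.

G corresponds to l = 4.
|L| = √(l(l+1)) ℏ = 2√5 ℏ.
L_z = m_l ℏ = −1ℏ.
cos θ = L_z/|L| = -1/√20, so θ ≈ 102.92°.

θ ≈ 102.92°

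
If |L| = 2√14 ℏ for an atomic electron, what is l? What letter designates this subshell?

l = 7 (k orbital)

Since |L|² = l(l+1)ℏ², l(l+1) = 56.
Solving: l = 7.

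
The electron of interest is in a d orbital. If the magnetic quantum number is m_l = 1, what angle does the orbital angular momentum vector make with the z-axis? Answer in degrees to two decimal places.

θ ≈ 65.91°

The letter d corresponds to l = 2.
|L| = ℏ√(l(l+1)) = √6 ℏ.
L_z = m_l ℏ = 1ℏ.
cos θ = L_z/|L| = 1/√6, so θ ≈ 65.91°.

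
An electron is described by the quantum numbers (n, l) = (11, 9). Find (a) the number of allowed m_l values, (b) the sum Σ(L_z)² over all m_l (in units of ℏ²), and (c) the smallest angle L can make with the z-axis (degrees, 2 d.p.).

There are 2l+1 = 19 values of m_l.
Σ m_l² = 570, so Σ(L_z)² = 570 ℏ².
cos θ_min = 9/√90, so θ_min ≈ 18.43°.

19 values; Σ(L_z)² = 570 ℏ²; θ_min ≈ 18.43°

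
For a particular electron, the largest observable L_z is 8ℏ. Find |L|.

L_z,max = lℏ, so l = 8.
Then |L| = ℏ√(8·9) = 6√2 ℏ.

|L| = 6√2 ℏ ≈ 8.485ℏ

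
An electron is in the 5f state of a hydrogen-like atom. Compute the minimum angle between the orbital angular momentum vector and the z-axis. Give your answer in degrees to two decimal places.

5f means n = 5, l = 3.
|L| = √(l(l+1)) ℏ = 2√3 ℏ.
The smallest angle corresponds to the largest L_z, i.e. m_l = l = 3, giving L_z = 3ℏ.
cos θ_min = 3/√12, so θ_min ≈ 30.00°.

θ_min ≈ 30.00°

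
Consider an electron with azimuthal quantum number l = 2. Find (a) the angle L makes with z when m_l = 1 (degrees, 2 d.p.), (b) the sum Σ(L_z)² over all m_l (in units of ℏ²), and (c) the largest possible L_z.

θ(m_l=1) ≈ 65.91°; Σ(L_z)² = 10 ℏ²; L_z,max = 2ℏ

For m_l = 1: cos θ = 1/√6, θ ≈ 65.91°.
Σ m_l² = 10, so Σ(L_z)² = 10 ℏ².
L_z,max = lℏ = 2ℏ.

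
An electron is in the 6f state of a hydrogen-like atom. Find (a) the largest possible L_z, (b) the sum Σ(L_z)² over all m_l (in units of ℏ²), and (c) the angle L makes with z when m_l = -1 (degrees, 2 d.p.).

For 6f, l = 3.
L_z,max = lℏ = 3ℏ.
Σ m_l² = 28, so Σ(L_z)² = 28 ℏ².
For m_l = -1: cos θ = -1/√12, θ ≈ 106.78°.

L_z,max = 3ℏ; Σ(L_z)² = 28 ℏ²; θ(m_l=-1) ≈ 106.78°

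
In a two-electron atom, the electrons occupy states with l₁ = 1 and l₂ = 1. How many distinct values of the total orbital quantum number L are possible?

By the triangle rule, |l₁ − l₂| ≤ L ≤ l₁ + l₂.
So L can be 0, 1, 2.
That is 3 values.

3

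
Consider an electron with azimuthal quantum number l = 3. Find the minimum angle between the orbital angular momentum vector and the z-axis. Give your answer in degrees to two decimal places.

|L| = ℏ√(l(l+1)) = 2√3 ℏ.
The smallest angle corresponds to the largest L_z, i.e. m_l = l = 3, giving L_z = 3ℏ.
cos θ_min = 3/√12, so θ_min ≈ 30.00°.

θ_min ≈ 30.00°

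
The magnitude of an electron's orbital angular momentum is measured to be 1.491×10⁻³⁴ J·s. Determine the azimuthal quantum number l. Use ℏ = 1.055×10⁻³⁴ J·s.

In units of ℏ, |L| ≈ 1.413.
Set l(l+1) = 2.00; the integer solution is l = 1.

l = 1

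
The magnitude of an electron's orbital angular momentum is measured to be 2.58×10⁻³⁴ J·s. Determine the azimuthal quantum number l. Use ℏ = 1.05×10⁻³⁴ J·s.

|L|/ℏ = (2.58×10⁻³⁴)/(1.05×10⁻³⁴) ≈ 2.457.
Set l(l+1) = 6.04; the integer solution is l = 2.

l = 2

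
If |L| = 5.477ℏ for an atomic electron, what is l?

Since |L|² = l(l+1)ℏ², l(l+1) = 30.
The positive root is l = 5.

l = 5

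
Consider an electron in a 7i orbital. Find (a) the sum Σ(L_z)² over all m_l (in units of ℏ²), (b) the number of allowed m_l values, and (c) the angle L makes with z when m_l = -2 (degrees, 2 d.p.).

7i means n = 7, l = 6.
Σ m_l² = 182, so Σ(L_z)² = 182 ℏ².
There are 2l+1 = 13 values of m_l.
For m_l = -2: cos θ = -2/√42, θ ≈ 107.98°.

Σ(L_z)² = 182 ℏ²; 13 values; θ(m_l=-2) ≈ 107.98°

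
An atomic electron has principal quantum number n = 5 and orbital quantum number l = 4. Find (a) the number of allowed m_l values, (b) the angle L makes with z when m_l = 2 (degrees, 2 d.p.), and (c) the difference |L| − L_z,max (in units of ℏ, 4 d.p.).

9 values; θ(m_l=2) ≈ 63.43°; |L|−L_z,max ≈ 0.4721ℏ

There are 2l+1 = 9 values of m_l.
For m_l = 2: cos θ = 2/√20, θ ≈ 63.43°.
|L| − L_z,max = (2√5 − 4)ℏ ≈ 0.4721ℏ.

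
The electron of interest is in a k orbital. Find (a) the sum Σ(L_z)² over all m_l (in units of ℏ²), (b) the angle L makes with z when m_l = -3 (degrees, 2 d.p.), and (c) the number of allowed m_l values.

A k state has l = 7.
Σ m_l² = 280, so Σ(L_z)² = 280 ℏ².
For m_l = -3: cos θ = -3/√56, θ ≈ 113.63°.
There are 2l+1 = 15 values of m_l.

Σ(L_z)² = 280 ℏ²; θ(m_l=-3) ≈ 113.63°; 15 values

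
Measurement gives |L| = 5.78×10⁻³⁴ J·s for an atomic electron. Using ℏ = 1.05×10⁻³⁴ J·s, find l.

l = 5

Dividing by ℏ: |L|/ℏ ≈ 5.505.
Set l(l+1) = 30.30; the integer solution is l = 5.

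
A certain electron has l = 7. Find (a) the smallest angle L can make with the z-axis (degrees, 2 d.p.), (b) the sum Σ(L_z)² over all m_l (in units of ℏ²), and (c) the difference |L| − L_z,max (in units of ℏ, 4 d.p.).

cos θ_min = 7/√56, so θ_min ≈ 20.70°.
Σ m_l² = 280, so Σ(L_z)² = 280 ℏ².
|L| − L_z,max = (2√14 − 7)ℏ ≈ 0.4833ℏ.

θ_min ≈ 20.70°; Σ(L_z)² = 280 ℏ²; |L|−L_z,max ≈ 0.4833ℏ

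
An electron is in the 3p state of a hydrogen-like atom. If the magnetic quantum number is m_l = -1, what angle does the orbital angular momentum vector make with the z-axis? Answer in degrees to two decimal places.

3p means n = 3, l = 1.
|L|² = l(l+1)ℏ² = 2ℏ², so |L| = √2 ℏ.
L_z = m_l ℏ = −1ℏ.
cos θ = L_z/|L| = -1/√2, so θ ≈ 135.00°.

θ ≈ 135.00°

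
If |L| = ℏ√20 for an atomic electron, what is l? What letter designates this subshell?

l = 4 (g orbital)

(|L|/ℏ)² = l(l+1) = 20.
Solving: l = 4.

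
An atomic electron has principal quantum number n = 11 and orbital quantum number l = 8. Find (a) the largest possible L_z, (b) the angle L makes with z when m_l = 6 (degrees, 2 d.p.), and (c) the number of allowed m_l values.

L_z,max = 8ℏ; θ(m_l=6) ≈ 45.00°; 17 values

L_z,max = lℏ = 8ℏ.
For m_l = 6: cos θ = 6/√72, θ ≈ 45.00°.
There are 2l+1 = 17 values of m_l.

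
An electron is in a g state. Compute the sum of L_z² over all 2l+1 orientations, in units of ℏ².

For a g orbital, l = 4.
m_l ∈ {-4, -3, -2, -1, 0, 1, 2, 3, 4}.
Σ m_l² = l(l+1)(2l+1)/3 = 4·5·9/3 = 60.

Σ(L_z)² = 60 ℏ²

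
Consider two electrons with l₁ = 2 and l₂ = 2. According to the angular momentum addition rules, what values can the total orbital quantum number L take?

The total orbital quantum number L ranges from |l₁ − l₂| to l₁ + l₂ in integer steps.
L ∈ {0, 1, 2, 3, 4}.

L = 0, 1, 2, 3, 4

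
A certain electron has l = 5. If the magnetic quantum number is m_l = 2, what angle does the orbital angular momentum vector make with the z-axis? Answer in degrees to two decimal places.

θ ≈ 68.58°

|L| = √(l(l+1)) ℏ = √30 ℏ.
L_z = m_l ℏ = 2ℏ.
cos θ = L_z/|L| = 2/√30, so θ ≈ 68.58°.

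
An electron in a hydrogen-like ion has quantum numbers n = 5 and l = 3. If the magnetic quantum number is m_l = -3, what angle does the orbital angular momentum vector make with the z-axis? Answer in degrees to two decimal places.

θ ≈ 150.00°

|L| = ℏ√(l(l+1)) = 2√3 ℏ.
L_z = m_l ℏ = −3ℏ.
cos θ = L_z/|L| = -3/√12, so θ ≈ 150.00°.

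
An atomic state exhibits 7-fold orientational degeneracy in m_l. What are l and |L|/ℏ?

7 = 2l + 1, so l = (7−1)/2 = 3.
|L| = ℏ√(l(l+1)) = ℏ√(3·4) = 2√3 ℏ.

l = 3, |L| = 2√3 ℏ ≈ 3.464ℏ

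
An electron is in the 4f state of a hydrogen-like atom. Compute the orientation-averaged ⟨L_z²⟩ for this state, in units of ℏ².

⟨L_z²⟩ = 4 ℏ²

For 4f, l = 3.
m_l ∈ {-3, -2, -1, 0, 1, 2, 3}.
⟨L_z²⟩ = ℏ²·l(l+1)/3 = 4ℏ².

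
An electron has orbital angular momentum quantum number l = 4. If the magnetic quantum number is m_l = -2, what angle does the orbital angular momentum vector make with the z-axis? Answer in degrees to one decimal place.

θ ≈ 116.6°

|L| = √(l(l+1)) ℏ = 2√5 ℏ.
L_z = m_l ℏ = −2ℏ.
cos θ = L_z/|L| = -2/√20, so θ ≈ 116.6°.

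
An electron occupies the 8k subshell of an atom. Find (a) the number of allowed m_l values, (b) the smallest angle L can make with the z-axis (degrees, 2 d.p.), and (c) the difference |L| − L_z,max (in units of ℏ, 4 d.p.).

15 values; θ_min ≈ 20.70°; |L|−L_z,max ≈ 0.4833ℏ

8k means n = 8, l = 7.
There are 2l+1 = 15 values of m_l.
cos θ_min = 7/√56, so θ_min ≈ 20.70°.
|L| − L_z,max = (2√14 − 7)ℏ ≈ 0.4833ℏ.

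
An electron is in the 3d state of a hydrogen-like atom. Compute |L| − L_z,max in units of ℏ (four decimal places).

|L| − L_z,max ≈ 0.4495ℏ

For 3d, l = 2.
|L| = √6 ℏ ≈ 2.4495ℏ, while L_z,max = lℏ = 2ℏ.
The difference is (√6 − 2)ℏ ≈ 0.4495ℏ.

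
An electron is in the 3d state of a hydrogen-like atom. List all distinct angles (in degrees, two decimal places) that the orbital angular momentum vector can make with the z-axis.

For 3d, l = 2.
|L|² = l(l+1)ℏ² = 6ℏ², so |L| = √6 ℏ.
cos θ = m_l/√6 for each m_l ∈ {-2, -1, 0, 1, 2}.

θ ∈ {35.26°, 65.91°, 90.00°, 114.09°, 144.74°}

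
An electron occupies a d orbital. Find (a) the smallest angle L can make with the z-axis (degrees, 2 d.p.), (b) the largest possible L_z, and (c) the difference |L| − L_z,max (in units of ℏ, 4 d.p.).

D corresponds to l = 2.
cos θ_min = 2/√6, so θ_min ≈ 35.26°.
L_z,max = lℏ = 2ℏ.
|L| − L_z,max = (√6 − 2)ℏ ≈ 0.4495ℏ.

θ_min ≈ 35.26°; L_z,max = 2ℏ; |L|−L_z,max ≈ 0.4495ℏ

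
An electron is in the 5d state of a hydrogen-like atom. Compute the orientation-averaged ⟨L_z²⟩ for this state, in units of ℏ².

The 5d subshell has l = 2.
m_l runs from −2 to 2, i.e. {-2, -1, 0, 1, 2}.
⟨L_z²⟩ = ℏ²·l(l+1)/3 = 2ℏ².

⟨L_z²⟩ = 2 ℏ²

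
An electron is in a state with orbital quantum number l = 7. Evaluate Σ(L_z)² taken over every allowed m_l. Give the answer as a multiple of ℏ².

m_l ∈ {-7, -6, -5, -4, -3, -2, -1, 0, 1, 2, 3, 4, 5, 6, 7}.
Summing m² from −7 to 7: Σ m_l² = 280.

Σ(L_z)² = 280 ℏ²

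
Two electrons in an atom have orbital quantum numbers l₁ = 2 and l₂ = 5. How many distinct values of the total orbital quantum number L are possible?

5

L runs from |2 − 5| = 3 to 2 + 5 = 7.
L ∈ {3, 4, 5, 6, 7}.
That is 5 values.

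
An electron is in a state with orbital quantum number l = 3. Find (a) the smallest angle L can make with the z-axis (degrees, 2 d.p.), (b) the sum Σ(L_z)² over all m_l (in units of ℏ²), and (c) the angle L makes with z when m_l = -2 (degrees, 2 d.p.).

θ_min ≈ 30.00°; Σ(L_z)² = 28 ℏ²; θ(m_l=-2) ≈ 125.26°

cos θ_min = 3/√12, so θ_min ≈ 30.00°.
Σ m_l² = 28, so Σ(L_z)² = 28 ℏ².
For m_l = -2: cos θ = -2/√12, θ ≈ 125.26°.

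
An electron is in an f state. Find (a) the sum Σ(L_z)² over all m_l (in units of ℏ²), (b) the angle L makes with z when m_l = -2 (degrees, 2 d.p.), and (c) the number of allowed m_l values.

Σ(L_z)² = 28 ℏ²; θ(m_l=-2) ≈ 125.26°; 7 values

F corresponds to l = 3.
Σ m_l² = 28, so Σ(L_z)² = 28 ℏ².
For m_l = -2: cos θ = -2/√12, θ ≈ 125.26°.
There are 2l+1 = 7 values of m_l.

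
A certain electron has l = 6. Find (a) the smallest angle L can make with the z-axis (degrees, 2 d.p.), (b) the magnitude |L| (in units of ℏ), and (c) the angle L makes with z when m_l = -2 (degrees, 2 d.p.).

cos θ_min = 6/√42, so θ_min ≈ 22.21°.
|L| = ℏ√(6·7) = √42 ℏ ≈ 6.481ℏ.
For m_l = -2: cos θ = -2/√42, θ ≈ 107.98°.

θ_min ≈ 22.21°; |L| = √42 ℏ ≈ 6.481ℏ; θ(m_l=-2) ≈ 107.98°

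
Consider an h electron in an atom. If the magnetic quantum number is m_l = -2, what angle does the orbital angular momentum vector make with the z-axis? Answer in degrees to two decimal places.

θ ≈ 111.42°

An h state has l = 5.
|L|² = l(l+1)ℏ² = 30ℏ², so |L| = √30 ℏ.
L_z = m_l ℏ = −2ℏ.
cos θ = L_z/|L| = -2/√30, so θ ≈ 111.42°.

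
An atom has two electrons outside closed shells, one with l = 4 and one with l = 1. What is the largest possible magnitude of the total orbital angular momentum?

|L_tot|_max = √30 ℏ ≈ 5.477ℏ

The total orbital quantum number L ranges from |l₁ − l₂| to l₁ + l₂ in integer steps.
So L can be 3, 4, 5.
The largest magnitude corresponds to L = 5: |L_tot| = ℏ√(5·6) = √30 ℏ.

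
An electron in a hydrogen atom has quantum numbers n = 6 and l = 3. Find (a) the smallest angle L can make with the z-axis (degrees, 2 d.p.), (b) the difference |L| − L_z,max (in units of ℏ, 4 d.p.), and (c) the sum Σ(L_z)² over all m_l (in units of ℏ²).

cos θ_min = 3/√12, so θ_min ≈ 30.00°.
|L| − L_z,max = (2√3 − 3)ℏ ≈ 0.4641ℏ.
Σ m_l² = 28, so Σ(L_z)² = 28 ℏ².

θ_min ≈ 30.00°; |L|−L_z,max ≈ 0.4641ℏ; Σ(L_z)² = 28 ℏ²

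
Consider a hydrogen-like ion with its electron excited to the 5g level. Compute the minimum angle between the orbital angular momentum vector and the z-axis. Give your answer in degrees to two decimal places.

The 5g level has l = 4.
|L| = √(l(l+1)) ℏ = 2√5 ℏ.
The smallest angle corresponds to the largest L_z, i.e. m_l = l = 4, giving L_z = 4ℏ.
cos θ_min = 4/√20, so θ_min ≈ 26.57°.

θ_min ≈ 26.57°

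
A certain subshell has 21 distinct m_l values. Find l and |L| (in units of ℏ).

2l + 1 = 21 ⇒ l = 10.
Then |L| = √(l(l+1)) ℏ = √110 ℏ.

l = 10, |L| = √110 ℏ ≈ 10.488ℏ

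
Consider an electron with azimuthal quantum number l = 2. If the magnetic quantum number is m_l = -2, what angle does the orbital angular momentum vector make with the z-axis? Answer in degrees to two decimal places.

|L| = √(l(l+1)) ℏ = √6 ℏ.
L_z = m_l ℏ = −2ℏ.
cos θ = L_z/|L| = -2/√6, so θ ≈ 144.74°.

θ ≈ 144.74°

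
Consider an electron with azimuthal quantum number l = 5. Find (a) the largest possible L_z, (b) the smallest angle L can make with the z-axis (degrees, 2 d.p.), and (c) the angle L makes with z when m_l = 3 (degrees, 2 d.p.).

L_z,max = lℏ = 5ℏ.
cos θ_min = 5/√30, so θ_min ≈ 24.09°.
For m_l = 3: cos θ = 3/√30, θ ≈ 56.79°.

L_z,max = 5ℏ; θ_min ≈ 24.09°; θ(m_l=3) ≈ 56.79°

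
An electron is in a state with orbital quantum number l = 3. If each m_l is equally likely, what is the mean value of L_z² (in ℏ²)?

⟨L_z²⟩ = 4 ℏ²

m_l runs from −3 to 3, i.e. {-3, -2, -1, 0, 1, 2, 3}.
⟨L_z²⟩ = ℏ²·l(l+1)/3 = 4ℏ².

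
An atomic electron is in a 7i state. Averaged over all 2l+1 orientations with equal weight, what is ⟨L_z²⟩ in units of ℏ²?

For 7i, l = 6.
m_l ∈ {-6, -5, -4, -3, -2, -1, 0, 1, 2, 3, 4, 5, 6}.
⟨L_z²⟩ = ℏ²·l(l+1)/3 = 14ℏ².

⟨L_z²⟩ = 14 ℏ²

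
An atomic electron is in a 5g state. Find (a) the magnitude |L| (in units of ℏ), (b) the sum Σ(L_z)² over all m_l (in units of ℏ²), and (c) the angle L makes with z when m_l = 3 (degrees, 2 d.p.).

5g means n = 5, l = 4.
|L| = ℏ√(4·5) = 2√5 ℏ ≈ 4.472ℏ.
Σ m_l² = 60, so Σ(L_z)² = 60 ℏ².
For m_l = 3: cos θ = 3/√20, θ ≈ 47.87°.

|L| = 2√5 ℏ ≈ 4.472ℏ; Σ(L_z)² = 60 ℏ²; θ(m_l=3) ≈ 47.87°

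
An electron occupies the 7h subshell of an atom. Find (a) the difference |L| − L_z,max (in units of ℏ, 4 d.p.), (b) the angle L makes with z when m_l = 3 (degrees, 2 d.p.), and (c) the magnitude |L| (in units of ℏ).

7h means n = 7, l = 5.
|L| − L_z,max = (√30 − 5)ℏ ≈ 0.4772ℏ.
For m_l = 3: cos θ = 3/√30, θ ≈ 56.79°.
|L| = ℏ√(5·6) = √30 ℏ ≈ 5.477ℏ.

|L|−L_z,max ≈ 0.4772ℏ; θ(m_l=3) ≈ 56.79°; |L| = √30 ℏ ≈ 5.477ℏ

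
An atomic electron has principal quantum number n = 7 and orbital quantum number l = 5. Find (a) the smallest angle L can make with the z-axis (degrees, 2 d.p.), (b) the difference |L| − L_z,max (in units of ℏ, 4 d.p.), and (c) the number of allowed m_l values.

θ_min ≈ 24.09°; |L|−L_z,max ≈ 0.4772ℏ; 11 values

cos θ_min = 5/√30, so θ_min ≈ 24.09°.
|L| − L_z,max = (√30 − 5)ℏ ≈ 0.4772ℏ.
There are 2l+1 = 11 values of m_l.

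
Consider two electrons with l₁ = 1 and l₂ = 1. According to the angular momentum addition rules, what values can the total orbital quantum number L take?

By the triangle rule, |l₁ − l₂| ≤ L ≤ l₁ + l₂.
Allowed values: L = 0, 1, 2.

L = 0, 1, 2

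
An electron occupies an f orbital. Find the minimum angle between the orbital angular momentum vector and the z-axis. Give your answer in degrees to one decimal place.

θ_min ≈ 30.0°

For an f orbital, l = 3.
|L| = ℏ√(l(l+1)) = 2√3 ℏ.
The smallest angle corresponds to the largest L_z, i.e. m_l = l = 3, giving L_z = 3ℏ.
cos θ_min = 3/√12, so θ_min ≈ 30.0°.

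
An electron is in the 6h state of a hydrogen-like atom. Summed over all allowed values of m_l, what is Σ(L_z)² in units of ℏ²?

For 6h, l = 5.
The allowed m_l values are -5, -4, -3, -2, -1, 0, 1, 2, 3, 4, 5.
Σ m_l² = l(l+1)(2l+1)/3 = 5·6·11/3 = 110.

Σ(L_z)² = 110 ℏ²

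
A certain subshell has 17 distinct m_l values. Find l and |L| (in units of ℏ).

Since there are 2l+1 = 17 values of m_l, l = 8.
Then |L| = √(l(l+1)) ℏ = 6√2 ℏ.

l = 8, |L| = 6√2 ℏ ≈ 8.485ℏ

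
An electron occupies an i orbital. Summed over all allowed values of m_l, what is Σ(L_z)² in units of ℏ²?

Σ(L_z)² = 182 ℏ²

The letter i corresponds to l = 6.
m_l ∈ {-6, -5, -4, -3, -2, -1, 0, 1, 2, 3, 4, 5, 6}.
Summing m² from −6 to 6: Σ m_l² = 182.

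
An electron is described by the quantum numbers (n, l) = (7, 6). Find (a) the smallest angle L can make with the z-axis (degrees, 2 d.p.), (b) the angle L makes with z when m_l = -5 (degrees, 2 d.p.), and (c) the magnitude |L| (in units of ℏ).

cos θ_min = 6/√42, so θ_min ≈ 22.21°.
For m_l = -5: cos θ = -5/√42, θ ≈ 140.49°.
|L| = ℏ√(6·7) = √42 ℏ ≈ 6.481ℏ.

θ_min ≈ 22.21°; θ(m_l=-5) ≈ 140.49°; |L| = √42 ℏ ≈ 6.481ℏ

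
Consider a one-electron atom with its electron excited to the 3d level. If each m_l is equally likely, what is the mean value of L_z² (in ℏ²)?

The 3d level has l = 2.
m_l runs from −2 to 2, i.e. {-2, -1, 0, 1, 2}.
⟨L_z²⟩ = ℏ²·(Σ m_l²)/(2l+1) = ℏ²·10/5 = 2ℏ².

⟨L_z²⟩ = 2 ℏ²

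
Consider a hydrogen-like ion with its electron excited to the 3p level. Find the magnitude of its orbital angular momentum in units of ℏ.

The 3p level has l = 1.
|L| = ℏ√(l(l+1)) = ℏ√(1·2) = √2 ℏ

|L| = √2 ℏ ≈ 1.414ℏ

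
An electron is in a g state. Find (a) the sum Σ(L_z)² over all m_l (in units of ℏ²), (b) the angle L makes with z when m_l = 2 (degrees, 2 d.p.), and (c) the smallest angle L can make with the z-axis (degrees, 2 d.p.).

Σ(L_z)² = 60 ℏ²; θ(m_l=2) ≈ 63.43°; θ_min ≈ 26.57°

For a g orbital, l = 4.
Σ m_l² = 60, so Σ(L_z)² = 60 ℏ².
For m_l = 2: cos θ = 2/√20, θ ≈ 63.43°.
cos θ_min = 4/√20, so θ_min ≈ 26.57°.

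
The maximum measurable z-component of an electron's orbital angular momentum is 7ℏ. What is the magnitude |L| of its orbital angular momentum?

The maximum L_z equals lℏ, giving l = 7.
Then |L| = ℏ√(7·8) = 2√14 ℏ.

|L| = 2√14 ℏ ≈ 7.483ℏ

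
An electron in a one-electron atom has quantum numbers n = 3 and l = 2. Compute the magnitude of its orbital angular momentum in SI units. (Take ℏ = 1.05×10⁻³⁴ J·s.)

|L| = ℏ√(l(l+1)) = ℏ√(2·3) = √6 ℏ
Numerically, |L| = 2.449 × (1.05×10⁻³⁴ J·s) = 2.57×10⁻³⁴ J·s.

|L| = 2.57×10⁻³⁴ J·s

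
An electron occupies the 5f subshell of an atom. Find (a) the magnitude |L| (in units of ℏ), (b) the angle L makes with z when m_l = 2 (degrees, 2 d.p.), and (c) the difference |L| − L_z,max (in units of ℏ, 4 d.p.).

The 5f subshell has l = 3.
|L| = ℏ√(3·4) = 2√3 ℏ ≈ 3.464ℏ.
For m_l = 2: cos θ = 2/√12, θ ≈ 54.74°.
|L| − L_z,max = (2√3 − 3)ℏ ≈ 0.4641ℏ.

|L| = 2√3 ℏ ≈ 3.464ℏ; θ(m_l=2) ≈ 54.74°; |L|−L_z,max ≈ 0.4641ℏ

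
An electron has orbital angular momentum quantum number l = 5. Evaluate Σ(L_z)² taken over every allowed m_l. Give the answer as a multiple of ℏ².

Σ(L_z)² = 110 ℏ²

m_l ∈ {-5, -4, -3, -2, -1, 0, 1, 2, 3, 4, 5}.
Σ m_l² = 2·(1 + 4 + 9 + 16 + 25) = 110.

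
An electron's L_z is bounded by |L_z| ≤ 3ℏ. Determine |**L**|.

|L| = 2√3 ℏ ≈ 3.464ℏ

L_z,max = lℏ, so l = 3.
|L| = ℏ√(l(l+1)) = 2√3 ℏ.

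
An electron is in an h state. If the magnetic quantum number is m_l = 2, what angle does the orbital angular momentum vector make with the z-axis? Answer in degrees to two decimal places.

An h state has l = 5.
|L| = ℏ√(l(l+1)) = √30 ℏ.
L_z = m_l ℏ = 2ℏ.
cos θ = L_z/|L| = 2/√30, so θ ≈ 68.58°.

θ ≈ 68.58°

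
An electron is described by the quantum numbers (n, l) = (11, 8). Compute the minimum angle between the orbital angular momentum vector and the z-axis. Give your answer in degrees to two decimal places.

|L|² = l(l+1)ℏ² = 72ℏ², so |L| = 6√2 ℏ.
The smallest angle corresponds to the largest L_z, i.e. m_l = l = 8, giving L_z = 8ℏ.
cos θ_min = 8/√72, so θ_min ≈ 19.47°.

θ_min ≈ 19.47°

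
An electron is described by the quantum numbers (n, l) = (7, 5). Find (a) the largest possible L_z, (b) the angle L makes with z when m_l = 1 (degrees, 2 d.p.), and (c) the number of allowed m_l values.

L_z,max = 5ℏ; θ(m_l=1) ≈ 79.48°; 11 values

L_z,max = lℏ = 5ℏ.
For m_l = 1: cos θ = 1/√30, θ ≈ 79.48°.
There are 2l+1 = 11 values of m_l.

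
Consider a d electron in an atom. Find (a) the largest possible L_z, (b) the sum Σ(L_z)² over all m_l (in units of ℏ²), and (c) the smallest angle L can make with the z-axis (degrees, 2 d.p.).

A d state has l = 2.
L_z,max = lℏ = 2ℏ.
Σ m_l² = 10, so Σ(L_z)² = 10 ℏ².
cos θ_min = 2/√6, so θ_min ≈ 35.26°.

L_z,max = 2ℏ; Σ(L_z)² = 10 ℏ²; θ_min ≈ 35.26°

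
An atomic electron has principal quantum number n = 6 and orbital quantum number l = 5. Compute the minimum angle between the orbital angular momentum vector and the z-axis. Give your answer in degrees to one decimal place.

θ_min ≈ 24.1°

|L| = ℏ√(l(l+1)) = √30 ℏ.
The smallest angle corresponds to the largest L_z, i.e. m_l = l = 5, giving L_z = 5ℏ.
cos θ_min = 5/√30, so θ_min ≈ 24.1°.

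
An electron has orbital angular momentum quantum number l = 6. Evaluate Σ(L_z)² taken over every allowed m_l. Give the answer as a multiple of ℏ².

Σ(L_z)² = 182 ℏ²

m_l runs from −6 to 6, i.e. {-6, -5, -4, -3, -2, -1, 0, 1, 2, 3, 4, 5, 6}.
Σ m_l² = 2·(1 + 4 + 9 + 16 + 25 + 36) = 182.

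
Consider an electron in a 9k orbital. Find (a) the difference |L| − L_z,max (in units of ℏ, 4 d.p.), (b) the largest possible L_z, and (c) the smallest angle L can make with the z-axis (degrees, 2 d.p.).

The 9k subshell has l = 7.
|L| − L_z,max = (2√14 − 7)ℏ ≈ 0.4833ℏ.
L_z,max = lℏ = 7ℏ.
cos θ_min = 7/√56, so θ_min ≈ 20.70°.

|L|−L_z,max ≈ 0.4833ℏ; L_z,max = 7ℏ; θ_min ≈ 20.70°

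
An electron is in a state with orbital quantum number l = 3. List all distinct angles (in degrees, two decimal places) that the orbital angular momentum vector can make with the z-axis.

|L| = √(l(l+1)) ℏ = 2√3 ℏ.
cos θ = m_l/√12 for each m_l ∈ {-3, -2, -1, 0, 1, 2, 3}.

θ ∈ {30.00°, 54.74°, 73.22°, 90.00°, 106.78°, 125.26°, 150.00°}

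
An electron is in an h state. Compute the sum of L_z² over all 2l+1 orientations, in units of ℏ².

Σ(L_z)² = 110 ℏ²

An h state has l = 5.
The allowed m_l values are -5, -4, -3, -2, -1, 0, 1, 2, 3, 4, 5.
Σ m_l² = 2·(1 + 4 + 9 + 16 + 25) = 110.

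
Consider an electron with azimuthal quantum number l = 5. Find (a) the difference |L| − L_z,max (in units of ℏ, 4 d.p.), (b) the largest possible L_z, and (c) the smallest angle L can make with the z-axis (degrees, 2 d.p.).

|L|−L_z,max ≈ 0.4772ℏ; L_z,max = 5ℏ; θ_min ≈ 24.09°

|L| − L_z,max = (√30 − 5)ℏ ≈ 0.4772ℏ.
L_z,max = lℏ = 5ℏ.
cos θ_min = 5/√30, so θ_min ≈ 24.09°.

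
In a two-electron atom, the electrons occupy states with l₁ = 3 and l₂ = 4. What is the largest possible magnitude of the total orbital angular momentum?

By the triangle rule, |l₁ − l₂| ≤ L ≤ l₁ + l₂.
So L can be 1, 2, 3, 4, 5, 6, 7.
The largest magnitude corresponds to L = 7: |L_tot| = ℏ√(7·8) = 2√14 ℏ.

|L_tot|_max = 2√14 ℏ ≈ 7.483ℏ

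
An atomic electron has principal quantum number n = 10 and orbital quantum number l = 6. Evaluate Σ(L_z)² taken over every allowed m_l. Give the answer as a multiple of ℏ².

Σ(L_z)² = 182 ℏ²

The allowed m_l values are -6, -5, -4, -3, -2, -1, 0, 1, 2, 3, 4, 5, 6.
Summing m² from −6 to 6: Σ m_l² = 182.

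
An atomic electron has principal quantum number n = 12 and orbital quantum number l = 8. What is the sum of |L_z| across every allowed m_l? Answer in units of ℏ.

Σ|L_z| = 72 ℏ

m_l ∈ {-8, -7, -6, -5, -4, -3, -2, -1, 0, 1, 2, 3, 4, 5, 6, 7, 8}.
Σ|m_l| = 2(1+2+…+8) = 72.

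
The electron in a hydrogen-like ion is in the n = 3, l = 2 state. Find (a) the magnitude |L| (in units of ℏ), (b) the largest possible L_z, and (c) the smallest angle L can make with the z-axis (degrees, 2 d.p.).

|L| = √6 ℏ ≈ 2.449ℏ; L_z,max = 2ℏ; θ_min ≈ 35.26°

|L| = ℏ√(2·3) = √6 ℏ ≈ 2.449ℏ.
L_z,max = lℏ = 2ℏ.
cos θ_min = 2/√6, so θ_min ≈ 35.26°.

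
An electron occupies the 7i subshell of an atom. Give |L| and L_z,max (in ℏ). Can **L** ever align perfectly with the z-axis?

For 7i, l = 6.
|L| = √42 ℏ ≈ 6.4807ℏ, while L_z,max = lℏ = 6ℏ.
Since |L| > L_z,max, the vector can never point exactly along z; the closest it comes is θ_min = arccos(6/√42) ≈ 22.2°.

No: L_z,max = 6ℏ < |L| = √42 ℏ ≈ 6.481ℏ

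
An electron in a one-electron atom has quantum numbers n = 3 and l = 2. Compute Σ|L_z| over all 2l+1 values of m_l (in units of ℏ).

m_l ∈ {-2, -1, 0, 1, 2}.
Σ|m_l| = 2·2(2+1)/2 = 6.

Σ|L_z| = 6 ℏ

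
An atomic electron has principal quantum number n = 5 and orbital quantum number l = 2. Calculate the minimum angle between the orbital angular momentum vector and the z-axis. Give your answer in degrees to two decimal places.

|L| = √(l(l+1)) ℏ = √6 ℏ.
The smallest angle corresponds to the largest L_z, i.e. m_l = l = 2, giving L_z = 2ℏ.
cos θ_min = 2/√6, so θ_min ≈ 35.26°.

θ_min ≈ 35.26°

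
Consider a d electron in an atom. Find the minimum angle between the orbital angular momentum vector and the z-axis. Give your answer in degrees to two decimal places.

For a d orbital, l = 2.
|L| = ℏ√(l(l+1)) = √6 ℏ.
The smallest angle corresponds to the largest L_z, i.e. m_l = l = 2, giving L_z = 2ℏ.
cos θ_min = 2/√6, so θ_min ≈ 35.26°.

θ_min ≈ 35.26°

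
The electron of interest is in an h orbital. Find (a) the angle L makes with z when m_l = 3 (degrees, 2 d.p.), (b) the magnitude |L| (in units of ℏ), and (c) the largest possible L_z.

θ(m_l=3) ≈ 56.79°; |L| = √30 ℏ ≈ 5.477ℏ; L_z,max = 5ℏ

For an h orbital, l = 5.
For m_l = 3: cos θ = 3/√30, θ ≈ 56.79°.
|L| = ℏ√(5·6) = √30 ℏ ≈ 5.477ℏ.
L_z,max = lℏ = 5ℏ.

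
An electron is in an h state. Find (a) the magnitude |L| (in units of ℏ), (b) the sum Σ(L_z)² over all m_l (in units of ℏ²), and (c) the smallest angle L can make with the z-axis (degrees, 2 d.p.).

|L| = √30 ℏ ≈ 5.477ℏ; Σ(L_z)² = 110 ℏ²; θ_min ≈ 24.09°

For an h orbital, l = 5.
|L| = ℏ√(5·6) = √30 ℏ ≈ 5.477ℏ.
Σ m_l² = 110, so Σ(L_z)² = 110 ℏ².
cos θ_min = 5/√30, so θ_min ≈ 24.09°.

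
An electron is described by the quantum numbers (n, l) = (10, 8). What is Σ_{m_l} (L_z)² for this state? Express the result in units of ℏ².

Σ(L_z)² = 408 ℏ²

m_l ∈ {-8, -7, -6, -5, -4, -3, -2, -1, 0, 1, 2, 3, 4, 5, 6, 7, 8}.
Summing m² from −8 to 8: Σ m_l² = 408.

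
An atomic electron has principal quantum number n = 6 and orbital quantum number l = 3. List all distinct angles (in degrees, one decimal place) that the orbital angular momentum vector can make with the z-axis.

|L|² = l(l+1)ℏ² = 12ℏ², so |L| = 2√3 ℏ.
cos θ = m_l/√12 for each m_l ∈ {-3, -2, -1, 0, 1, 2, 3}.

θ ∈ {30.0°, 54.7°, 73.2°, 90.0°, 106.8°, 125.3°, 150.0°}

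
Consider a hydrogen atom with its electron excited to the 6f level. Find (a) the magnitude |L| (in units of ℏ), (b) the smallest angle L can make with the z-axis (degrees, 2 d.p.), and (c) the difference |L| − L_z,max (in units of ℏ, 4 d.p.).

The 6f level has l = 3.
|L| = ℏ√(3·4) = 2√3 ℏ ≈ 3.464ℏ.
cos θ_min = 3/√12, so θ_min ≈ 30.00°.
|L| − L_z,max = (2√3 − 3)ℏ ≈ 0.4641ℏ.

|L| = 2√3 ℏ ≈ 3.464ℏ; θ_min ≈ 30.00°; |L|−L_z,max ≈ 0.4641ℏ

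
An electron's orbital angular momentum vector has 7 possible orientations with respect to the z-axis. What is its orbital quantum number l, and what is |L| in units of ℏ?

7 = 2l + 1, so l = (7−1)/2 = 3.
Then |L| = √(l(l+1)) ℏ = 2√3 ℏ.

l = 3, |L| = 2√3 ℏ ≈ 3.464ℏ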